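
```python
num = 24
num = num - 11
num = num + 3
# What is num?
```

Trace:
`num = 24` → num = 24
`num = num - 11` → num = 13
`num = num + 3` → num = 16
So num = 16

Answer: 16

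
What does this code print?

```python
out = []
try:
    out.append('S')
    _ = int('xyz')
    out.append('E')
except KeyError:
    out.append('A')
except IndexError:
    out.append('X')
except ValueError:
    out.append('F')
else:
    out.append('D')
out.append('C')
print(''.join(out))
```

Execution trace: 'S' (try body) → 'F' (except ValueError) → 'C' (after the try/except). Output: SFC

Answer: SFC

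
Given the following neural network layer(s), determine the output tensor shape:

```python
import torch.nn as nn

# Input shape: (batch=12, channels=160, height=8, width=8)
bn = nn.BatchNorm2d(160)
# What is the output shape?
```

Input: (12, 160, 8, 8) -> Output: (12, 160, 8, 8)

Answer: (12, 160, 8, 8)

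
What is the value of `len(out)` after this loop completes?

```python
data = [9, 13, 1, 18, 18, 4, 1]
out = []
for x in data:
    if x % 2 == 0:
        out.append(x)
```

Count even numbers in [9, 13, 1, 18, 18, 4, 1]
`out` takes the values: [] → [18] → [18, 18] → [18, 18, 4]
So `len(out)` = 3

Answer: 3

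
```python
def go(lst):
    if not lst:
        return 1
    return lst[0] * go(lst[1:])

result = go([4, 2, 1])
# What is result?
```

Product over [4, 2, 1] = 4 * 2 * 1 = 8

Answer: 8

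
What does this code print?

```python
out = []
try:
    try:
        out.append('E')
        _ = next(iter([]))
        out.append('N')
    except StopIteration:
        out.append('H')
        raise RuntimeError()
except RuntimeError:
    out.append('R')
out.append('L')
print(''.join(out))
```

Execution trace: 'E' (inner try body) → 'H' (inner except StopIteration) → 'R' (outer except RuntimeError) → 'L' (after the try/except). Output: EHRL

Answer: EHRL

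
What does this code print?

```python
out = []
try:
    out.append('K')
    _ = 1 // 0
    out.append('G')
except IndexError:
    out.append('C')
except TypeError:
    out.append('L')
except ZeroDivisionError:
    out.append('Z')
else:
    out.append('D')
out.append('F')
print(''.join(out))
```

Execution trace: 'K' (try body) → 'Z' (except ZeroDivisionError) → 'F' (after the try/except). Output: KZF

Answer: KZF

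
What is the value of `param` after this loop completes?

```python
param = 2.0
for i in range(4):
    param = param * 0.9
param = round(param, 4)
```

Exponential decay: 2.0 * 0.9^4
`param` takes the values: 2.0 → 1.8 → 1.62 → 1.458 → 1.3122

Answer: 1.3122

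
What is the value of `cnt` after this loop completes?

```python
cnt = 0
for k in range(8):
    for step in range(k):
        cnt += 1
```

Triangle number: 0+1+2+...+7
`cnt` takes the values: 0 → 1 → 2 → 3 → 4 → 5 → 6 → 7 → 8 → 9 → 10 → 11 → 12 → 13 → 14 → 15 → 16 → 17 → 18 → 19 → 20 → 21 → 22 → 23 → 24 → 25 → 26 → 27 → 28

Answer: 28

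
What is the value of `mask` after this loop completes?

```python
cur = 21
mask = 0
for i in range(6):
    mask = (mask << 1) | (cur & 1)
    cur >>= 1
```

Reverse lowest 6 bits of 21
`mask` takes the values: 0 → 1 → 2 → 5 → 10 → 21 → 42

Answer: 42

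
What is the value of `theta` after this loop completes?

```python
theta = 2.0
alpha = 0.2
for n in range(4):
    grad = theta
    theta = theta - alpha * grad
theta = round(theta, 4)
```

Gradient descent: w = 2.0 * (1 - 0.2)^4
`theta` takes the values: 2.0 → 1.6 → 1.28 → 1.024 → 0.8192

Answer: 0.8192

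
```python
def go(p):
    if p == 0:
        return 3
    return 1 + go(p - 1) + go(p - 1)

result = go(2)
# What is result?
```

go(p) = 1 + 2·go(p-1), go(0)=3. Closed form: (3+1)·2^2 - 1 = 15.

Answer: 15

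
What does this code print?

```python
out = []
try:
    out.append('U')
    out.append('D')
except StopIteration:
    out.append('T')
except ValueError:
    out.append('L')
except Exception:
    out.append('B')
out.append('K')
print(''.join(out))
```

Execution trace: 'U' (try body) → 'D' (try body, no exception) → 'K' (after the try/except). Output: UDK

Answer: UDK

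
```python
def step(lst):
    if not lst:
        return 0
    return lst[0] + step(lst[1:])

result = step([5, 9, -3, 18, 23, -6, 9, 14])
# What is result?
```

5 + 9 + (-3) + 18 + 23 + (-6) + 9 + 14 + 0 = 69

Answer: 69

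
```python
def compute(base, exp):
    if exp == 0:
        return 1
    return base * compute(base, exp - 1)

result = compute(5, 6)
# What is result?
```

compute(5, 6) = 5 * 5 * 5 * 5 * 5 * 5 = 15625

Answer: 15625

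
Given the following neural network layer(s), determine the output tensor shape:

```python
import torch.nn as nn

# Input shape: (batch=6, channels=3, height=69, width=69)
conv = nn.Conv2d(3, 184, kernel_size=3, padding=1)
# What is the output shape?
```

Input: (6, 3, 69, 69) -> Output: (6, 184, 69, 69)

Answer: (6, 184, 69, 69)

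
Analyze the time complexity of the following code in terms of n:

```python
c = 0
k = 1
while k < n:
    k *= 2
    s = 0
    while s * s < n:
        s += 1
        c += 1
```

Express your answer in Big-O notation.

Each loop level contributes: log n × √n. Multiplying the contributions gives O(√n log n).

Answer: O(√n log n)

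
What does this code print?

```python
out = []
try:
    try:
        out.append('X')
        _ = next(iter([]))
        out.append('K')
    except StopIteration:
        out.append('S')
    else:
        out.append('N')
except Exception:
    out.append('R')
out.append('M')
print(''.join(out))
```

Execution trace: 'X' (inner try body) → 'S' (inner except StopIteration) → 'M' (after the try/except). Output: XSM

Answer: XSM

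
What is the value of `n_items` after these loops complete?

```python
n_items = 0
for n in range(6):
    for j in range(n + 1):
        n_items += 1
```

Triangle: 1 + 2 + ... + 6
`n_items` takes the values: 0 → 1 → 2 → 3 → 4 → 5 → 6 → 7 → 8 → 9 → 10 → 11 → 12 → 13 → 14 → 15 → 16 → 17 → 18 → 19 → 20 → 21

Answer: 21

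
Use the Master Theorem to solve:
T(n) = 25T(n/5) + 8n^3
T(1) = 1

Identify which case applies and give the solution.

a=25, b=5, f(n)=8n^3. log_5(25) = 2. Since c=3 > 2 and the regularity condition holds (25(n/5)^3 = (25/5^3)n^3 with 25/5^3 < 1), Case 3 applies: T(n) = Θ(f(n)) = O(n^3).

Answer: O(n^3) - Case 3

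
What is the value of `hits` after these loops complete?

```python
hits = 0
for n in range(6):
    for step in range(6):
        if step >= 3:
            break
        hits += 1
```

Inner breaks at 3, outer runs 6 times
`hits` takes the values: 0 → 1 → 2 → 3 → 4 → 5 → 6 → 7 → 8 → 9 → 10 → 11 → 12 → 13 → 14 → 15 → 16 → 17 → 18

Answer: 18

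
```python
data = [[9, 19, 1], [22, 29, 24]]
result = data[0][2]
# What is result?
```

Trace:
`data = [[9, 19, 1], [22, 29, 24]]` → data = [[9, 19, 1], [22, 29, 24]]
`result = data[0][2]` → result = 1
So result = 1

Answer: 1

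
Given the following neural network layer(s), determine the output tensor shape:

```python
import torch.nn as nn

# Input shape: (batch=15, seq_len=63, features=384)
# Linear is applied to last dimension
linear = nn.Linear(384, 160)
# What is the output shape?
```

Input: (15, 63, 384) -> Output: (15, 63, 160)

Answer: (15, 63, 160)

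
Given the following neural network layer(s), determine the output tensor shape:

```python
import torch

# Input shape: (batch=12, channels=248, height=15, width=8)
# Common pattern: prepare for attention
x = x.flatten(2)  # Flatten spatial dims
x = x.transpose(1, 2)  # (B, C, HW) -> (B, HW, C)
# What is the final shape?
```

Input: (12, 248, 15, 8) -> after flatten(2): (12, 248, 120) -> Output: (12, 120, 248)

Answer: (12, 120, 248)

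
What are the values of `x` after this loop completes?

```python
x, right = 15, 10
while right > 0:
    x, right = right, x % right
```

GCD of 15 and 10
`x` takes the values: 15 → 10 → 5

Answer: 5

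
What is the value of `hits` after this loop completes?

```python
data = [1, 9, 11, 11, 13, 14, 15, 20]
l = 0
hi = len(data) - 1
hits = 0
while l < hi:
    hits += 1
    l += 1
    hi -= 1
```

Iterations until pointers meet (list length 8)
`hits` takes the values: 0 → 1 → 2 → 3 → 4

Answer: 4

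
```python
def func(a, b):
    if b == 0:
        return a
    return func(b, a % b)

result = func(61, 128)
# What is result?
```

func(61, 128) -> func(128, 61) -> func(61, 6) -> func(6, 1) -> func(1, 0) -> 1

Answer: 1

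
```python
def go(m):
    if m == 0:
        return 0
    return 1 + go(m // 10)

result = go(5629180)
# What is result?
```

Count of digits of 5629180: 7

Answer: 7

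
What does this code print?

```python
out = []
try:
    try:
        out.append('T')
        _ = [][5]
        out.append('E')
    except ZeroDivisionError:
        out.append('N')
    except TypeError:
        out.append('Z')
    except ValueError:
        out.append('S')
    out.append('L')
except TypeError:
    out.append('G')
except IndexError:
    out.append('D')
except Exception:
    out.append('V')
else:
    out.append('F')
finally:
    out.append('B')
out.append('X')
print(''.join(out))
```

Execution trace: 'T' (inner try body) → 'D' (except IndexError) → 'B' (finally) → 'X' (after the try/except). Output: TDBX

Answer: TDBX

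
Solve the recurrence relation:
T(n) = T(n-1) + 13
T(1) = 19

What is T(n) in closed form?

Unrolling: T(n) = T(1) + 13·(n-1) = 19 + 13(n-1) = 13n + 6.

Answer: T(n) = 13n + 6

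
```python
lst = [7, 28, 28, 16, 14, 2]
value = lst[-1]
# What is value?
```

Trace:
`lst = [7, 28, 28, 16, 14, 2]` → lst = [7, 28, 28, 16, 14, 2]
`value = lst[-1]` → value = 2
So value = 2

Answer: 2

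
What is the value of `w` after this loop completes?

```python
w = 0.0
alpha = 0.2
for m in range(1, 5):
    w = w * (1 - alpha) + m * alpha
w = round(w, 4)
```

Moving average with lr=0.2
`w` takes the values: 0.0 → 0.2 → 0.56 → 1.048 → 1.6384

Answer: 1.6384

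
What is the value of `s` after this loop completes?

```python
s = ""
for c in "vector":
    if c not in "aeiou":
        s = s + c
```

Remove vowels from 'vector'
`s` takes the values: "" → "v" → "vc" → "vct" → "vctr"

Answer: "vctr"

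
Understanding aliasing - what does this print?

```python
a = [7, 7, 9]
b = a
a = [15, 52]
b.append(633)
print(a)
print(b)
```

Key concept: rebinding vs mutation: a is rebound to a new list, b still points at the original.
Step by step:
`a = [7, 7, 9]` → a = [7, 7, 9]
`b = a` → b = [7, 7, 9] (same object as a)
`a = [15, 52]` → a = [15, 52]
`b.append(633)` → b = [7, 7, 9, 633]
`print(a)` → prints [15, 52]
`print(b)` → prints [7, 7, 9, 633]

Answer:
[15, 52]
[7, 7, 9, 633]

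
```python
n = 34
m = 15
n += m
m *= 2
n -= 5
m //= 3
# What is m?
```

Trace:
`n = 34` → n = 34
`m = 15` → m = 15
`n += m` → n = 49
`m *= 2` → m = 30
`n -= 5` → n = 44
`m //= 3` → m = 10
So m = 10

Answer: 10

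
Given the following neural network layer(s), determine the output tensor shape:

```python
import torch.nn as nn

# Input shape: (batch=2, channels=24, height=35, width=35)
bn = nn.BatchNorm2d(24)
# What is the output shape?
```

Input: (2, 24, 35, 35) -> Output: (2, 24, 35, 35)

Answer: (2, 24, 35, 35)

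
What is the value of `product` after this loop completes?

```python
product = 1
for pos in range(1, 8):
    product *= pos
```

7! = 5040
`product` takes the values: 1 → 2 → 6 → 24 → 120 → 720 → 5040

Answer: 5040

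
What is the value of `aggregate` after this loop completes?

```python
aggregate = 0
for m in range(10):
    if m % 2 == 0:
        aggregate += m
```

Sum of even numbers 0 to 9
`aggregate` takes the values: 0 → 2 → 6 → 12 → 20

Answer: 20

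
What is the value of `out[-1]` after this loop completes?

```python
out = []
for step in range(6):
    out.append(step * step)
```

Last element of squares 0 to 5
`out` takes the values: [] → [0] → [0, 1] → [0, 1, 4] → [0, 1, 4, 9] → [0, 1, 4, 9, 16] → [0, 1, 4, 9, 16, 25]
So `out[-1]` = 25

Answer: 25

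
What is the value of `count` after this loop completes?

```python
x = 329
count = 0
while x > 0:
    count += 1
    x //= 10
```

Count digits by repeated division by 10
`count` takes the values: 0 → 1 → 2 → 3

Answer: 3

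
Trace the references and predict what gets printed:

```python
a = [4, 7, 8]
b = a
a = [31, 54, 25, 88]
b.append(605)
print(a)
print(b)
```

Key concept: rebinding vs mutation: a is rebound to a new list, b still points at the original.
Step by step:
`a = [4, 7, 8]` → a = [4, 7, 8]
`b = a` → b = [4, 7, 8] (same object as a)
`a = [31, 54, 25, 88]` → a = [31, 54, 25, 88]
`b.append(605)` → b = [4, 7, 8, 605]
`print(a)` → prints [31, 54, 25, 88]
`print(b)` → prints [4, 7, 8, 605]

Answer:
[31, 54, 25, 88]
[4, 7, 8, 605]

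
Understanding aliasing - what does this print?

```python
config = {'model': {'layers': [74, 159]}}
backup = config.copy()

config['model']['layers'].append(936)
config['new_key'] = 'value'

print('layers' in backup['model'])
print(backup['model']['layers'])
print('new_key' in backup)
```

Key concept: shallow copy gotcha with nested dict.
Step by step:
`config = {'model': {'layers': [74, 159]}}` → config = {'model': {'layers': [74, 159]}}
`backup = config.copy()` → backup = {'model': {'layers': [74, 159]}}
`config['model']['layers'].append(936)` → config = {'model': {'layers': [74, 159, 936]}}; backup = {'model': {'layers': [74, 159, 936]}}
`config['new_key'] = 'value'` → config = {'model': {'layers': [74, 159, 936]}, 'new_key': 'value'}
`print('layers' in backup['model'])` → prints True
`print(backup['model']['layers'])` → prints [74, 159, 936]
`print('new_key' in backup)` → prints False

Answer:
True
[74, 159, 936]
False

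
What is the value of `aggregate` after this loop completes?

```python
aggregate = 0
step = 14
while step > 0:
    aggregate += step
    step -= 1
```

Sum 14 down to 1
`aggregate` takes the values: 0 → 14 → 27 → 39 → 50 → 60 → 69 → 77 → 84 → 90 → 95 → 99 → 102 → 104 → 105

Answer: 105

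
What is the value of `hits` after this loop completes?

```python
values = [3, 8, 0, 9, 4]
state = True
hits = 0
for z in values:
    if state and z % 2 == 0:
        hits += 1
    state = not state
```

Count even values at even positions
`hits` takes the values: 0 → 1 → 2

Answer: 2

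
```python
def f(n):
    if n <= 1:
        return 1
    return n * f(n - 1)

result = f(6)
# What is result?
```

f(6) = 6 * 5 * 4 * 3 * 2 * 1 = 720

Answer: 720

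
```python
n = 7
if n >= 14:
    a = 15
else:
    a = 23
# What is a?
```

Trace:
`n = 7` → n = 7
`if n >= 14: ...` → n >= 14 is False, take else branch → a = 23
So a = 23

Answer: 23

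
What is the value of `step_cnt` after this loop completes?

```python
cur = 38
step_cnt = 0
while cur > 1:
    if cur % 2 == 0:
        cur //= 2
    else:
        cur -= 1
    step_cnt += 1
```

Steps to reduce 38 to 1
`step_cnt` takes the values: 0 → 1 → 2 → 3 → 4 → 5 → 6 → 7

Answer: 7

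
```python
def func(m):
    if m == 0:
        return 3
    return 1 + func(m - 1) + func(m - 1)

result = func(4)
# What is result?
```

func(m) = 1 + 2·func(m-1), func(0)=3. Closed form: (3+1)·2^4 - 1 = 63.

Answer: 63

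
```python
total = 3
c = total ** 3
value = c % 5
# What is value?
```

Trace:
`total = 3` → total = 3
`c = total ** 3` → c = 27
`value = c % 5` → value = 2
So value = 2

Answer: 2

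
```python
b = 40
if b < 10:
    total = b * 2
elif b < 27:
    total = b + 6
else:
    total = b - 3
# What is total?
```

Trace:
`b = 40` → b = 40
`if b < 10: ...` → b < 10 is False, b < 27 is False, take else branch → total = 37
So total = 37

Answer: 37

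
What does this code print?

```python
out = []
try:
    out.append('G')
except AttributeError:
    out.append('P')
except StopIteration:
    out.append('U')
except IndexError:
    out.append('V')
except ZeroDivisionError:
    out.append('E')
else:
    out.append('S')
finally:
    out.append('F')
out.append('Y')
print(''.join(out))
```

Execution trace: 'G' (try body, no exception) → 'S' (else) → 'F' (finally) → 'Y' (after the try/except). Output: GSFY

Answer: GSFY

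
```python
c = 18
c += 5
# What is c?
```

Trace:
`c = 18` → c = 18
`c += 5` → c = 23
So c = 23

Answer: 23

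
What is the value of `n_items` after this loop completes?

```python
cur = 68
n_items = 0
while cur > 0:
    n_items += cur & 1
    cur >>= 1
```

Count set bits in 68 (binary: 0b1000100)
`n_items` takes the values: 0 → 1 → 2

Answer: 2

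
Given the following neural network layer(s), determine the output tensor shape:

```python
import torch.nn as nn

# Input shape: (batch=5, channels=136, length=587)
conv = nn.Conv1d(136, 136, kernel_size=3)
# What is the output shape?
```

Input: (5, 136, 587) -> Output: (5, 136, 585)

Answer: (5, 136, 585)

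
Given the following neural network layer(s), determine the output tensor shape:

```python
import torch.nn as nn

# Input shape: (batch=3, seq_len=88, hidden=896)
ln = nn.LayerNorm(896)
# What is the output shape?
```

Input: (3, 88, 896) -> Output: (3, 88, 896)

Answer: (3, 88, 896)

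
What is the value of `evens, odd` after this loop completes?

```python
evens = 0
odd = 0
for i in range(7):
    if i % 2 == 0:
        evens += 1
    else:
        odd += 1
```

Count evens and odds in range(7)
`evens, odd` takes the values: (0, 0) → (1, 0) → (1, 1) → (2, 1) → (2, 2) → (3, 2) → (3, 3) → (4, 3)

Answer: 4, 3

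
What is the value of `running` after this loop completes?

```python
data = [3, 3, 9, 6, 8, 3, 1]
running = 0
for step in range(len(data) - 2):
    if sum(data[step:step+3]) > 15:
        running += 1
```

Count windows with sum > 15
`running` takes the values: 0 → 1 → 2 → 3

Answer: 3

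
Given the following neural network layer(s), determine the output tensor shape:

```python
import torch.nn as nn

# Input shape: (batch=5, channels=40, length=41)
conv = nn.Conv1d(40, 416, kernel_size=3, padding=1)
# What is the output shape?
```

Input: (5, 40, 41) -> Output: (5, 416, 41)

Answer: (5, 416, 41)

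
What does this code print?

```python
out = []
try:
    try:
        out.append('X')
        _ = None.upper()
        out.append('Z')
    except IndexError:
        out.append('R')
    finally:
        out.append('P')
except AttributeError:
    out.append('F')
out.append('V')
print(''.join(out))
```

Execution trace: 'X' (inner try body) → 'P' (inner finally) → 'F' (outer except AttributeError) → 'V' (after the try/except). Output: XPFV

Answer: XPFV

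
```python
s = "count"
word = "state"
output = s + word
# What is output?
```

Trace:
`s = "count"` → s = 'count'
`word = "state"` → word = 'state'
`output = s + word` → output = 'countstate'
So output = 'countstate'

Answer: 'countstate'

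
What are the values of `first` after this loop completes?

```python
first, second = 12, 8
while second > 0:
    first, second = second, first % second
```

GCD of 12 and 8
`first` takes the values: 12 → 8 → 4

Answer: 4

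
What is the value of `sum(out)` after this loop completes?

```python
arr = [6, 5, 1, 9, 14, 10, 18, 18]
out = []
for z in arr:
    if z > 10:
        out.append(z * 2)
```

Sum of doubled values > 10
`out` takes the values: [] → [28] → [28, 36] → [28, 36, 36]
So `sum(out)` = 100

Answer: 100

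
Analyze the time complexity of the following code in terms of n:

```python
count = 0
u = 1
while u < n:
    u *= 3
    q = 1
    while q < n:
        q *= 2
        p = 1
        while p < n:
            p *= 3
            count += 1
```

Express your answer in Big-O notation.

Each loop level contributes: log n × log n × log n. Multiplying the contributions gives O(log^3 n).

Answer: O(log^3 n)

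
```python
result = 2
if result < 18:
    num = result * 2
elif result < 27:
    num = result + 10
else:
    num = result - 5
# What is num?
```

Trace:
`result = 2` → result = 2
`if result < 18: ...` → result < 18 is True → num = 4
So num = 4

Answer: 4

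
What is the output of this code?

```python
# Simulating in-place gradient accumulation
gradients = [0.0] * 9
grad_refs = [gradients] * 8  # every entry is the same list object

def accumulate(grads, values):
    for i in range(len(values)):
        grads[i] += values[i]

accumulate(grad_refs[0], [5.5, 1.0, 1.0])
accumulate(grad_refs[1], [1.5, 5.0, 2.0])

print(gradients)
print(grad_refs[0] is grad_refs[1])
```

Key concept: gradient accumulation aliasing.
Step by step:
`gradients = [0.0] * 9` → gradients = [0.0, 0.0, 0.0, 0.0, 0.0, 0.0, 0.0, 0.0, 0.0]
`grad_refs = [gradients] * 8` → grad_refs = [[0.0, 0.0, 0.0, 0.0, 0.0, 0.0, 0.0, 0.0, 0.0], [0.0, 0.0, 0.0, 0.0, 0.0, 0.0, 0.0, 0.0, 0.0], [0.0, 0.0, 0.0, 0.0, 0.0, 0.0, 0.0, 0.0, 0.0], [0.0, 0.0, 0.0, 0.0, 0.0, 0.0, 0.0, 0.0, 0.0], [0.0, 0.0, 0.0, 0.0, 0.0, 0.0, 0.0, 0.0, 0.0], [0.0, 0.0, 0.0, 0.0, 0.0, 0.0, 0.0, 0.0, 0.0], [0.0, 0.0, 0.0, 0.0, 0.0, 0.0, 0.0, 0.0, 0.0], [0.0, 0.0, 0.0, 0.0, 0.0, 0.0, 0.0, 0.0, 0.0]]
`accumulate(grad_refs[0], [5.5, 1.0, 1.0])` → gradients = [5.5, 1.0, 1.0, 0.0, 0.0, 0.0, 0.0, 0.0, 0.0]; grad_refs = [[5.5, 1.0, 1.0, 0.0, 0.0, 0.0, 0.0, 0.0, 0.0], [5.5, 1.0, 1.0, 0.0, 0.0, 0.0, 0.0, 0.0, 0.0], [5.5, 1.0, 1.0, 0.0, 0.0, 0.0, 0.0, 0.0, 0.0], [5.5, 1.0, 1.0, 0.0, 0.0, 0.0, 0.0, 0.0, 0.0], [5.5, 1.0, 1.0, 0.0, 0.0, 0.0, 0.0, 0.0, 0.0], [5.5, 1.0, 1.0, 0.0, 0.0, 0.0, 0.0, 0.0, 0.0], [5.5, 1.0, 1.0, 0.0, 0.0, 0.0, 0.0, 0.0, 0.0], [5.5, 1.0, 1.0, 0.0, 0.0, 0.0, 0.0, 0.0, 0.0]]
`accumulate(grad_refs[1], [1.5, 5.0, 2.0])` → gradients = [7.0, 6.0, 3.0, 0.0, 0.0, 0.0, 0.0, 0.0, 0.0]; grad_refs = [[7.0, 6.0, 3.0, 0.0, 0.0, 0.0, 0.0, 0.0, 0.0], [7.0, 6.0, 3.0, 0.0, 0.0, 0.0, 0.0, 0.0, 0.0], [7.0, 6.0, 3.0, 0.0, 0.0, 0.0, 0.0, 0.0, 0.0], [7.0, 6.0, 3.0, 0.0, 0.0, 0.0, 0.0, 0.0, 0.0], [7.0, 6.0, 3.0, 0.0, 0.0, 0.0, 0.0, 0.0, 0.0], [7.0, 6.0, 3.0, 0.0, 0.0, 0.0, 0.0, 0.0, 0.0], [7.0, 6.0, 3.0, 0.0, 0.0, 0.0, 0.0, 0.0, 0.0], [7.0, 6.0, 3.0, 0.0, 0.0, 0.0, 0.0, 0.0, 0.0]]
`print(gradients)` → prints [7.0, 6.0, 3.0, 0.0, 0.0, 0.0, 0.0, 0.0, 0.0]
`print(grad_refs[0] is grad_refs[1])` → prints True

Answer:
[7.0, 6.0, 3.0, 0.0, 0.0, 0.0, 0.0, 0.0, 0.0]
True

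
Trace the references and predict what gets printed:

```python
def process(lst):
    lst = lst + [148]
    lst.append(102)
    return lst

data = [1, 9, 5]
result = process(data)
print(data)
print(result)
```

Key concept: rebinding parameter vs mutation.
Step by step:
`data = [1, 9, 5]` → data = [1, 9, 5]
`result = process(data)` → result = [1, 9, 5, 148, 102]
`print(data)` → prints [1, 9, 5]
`print(result)` → prints [1, 9, 5, 148, 102]

Answer:
[1, 9, 5]
[1, 9, 5, 148, 102]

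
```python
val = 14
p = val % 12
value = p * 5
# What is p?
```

Trace:
`val = 14` → val = 14
`p = val % 12` → p = 2
`value = p * 5` → value = 10
So p = 2

Answer: 2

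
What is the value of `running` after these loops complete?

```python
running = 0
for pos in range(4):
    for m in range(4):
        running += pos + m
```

Sum of all pos+m for pos,m in 4x4
`running` takes the values: 0 → 1 → 3 → 6 → 7 → 9 → 12 → 16 → 18 → 21 → 25 → 30 → 33 → 37 → 42 → 48

Answer: 48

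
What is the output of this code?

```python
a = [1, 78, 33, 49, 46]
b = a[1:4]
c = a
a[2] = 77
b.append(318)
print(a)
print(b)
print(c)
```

Key concept: slice vs alias.
Step by step:
`a = [1, 78, 33, 49, 46]` → a = [1, 78, 33, 49, 46]
`b = a[1:4]` → b = [78, 33, 49]
`c = a` → c = [1, 78, 33, 49, 46] (same object as a)
`a[2] = 77` → a = [1, 78, 77, 49, 46] (same object as c); c = [1, 78, 77, 49, 46] (same object as a)
`b.append(318)` → b = [78, 33, 49, 318]
`print(a)` → prints [1, 78, 77, 49, 46]
`print(b)` → prints [78, 33, 49, 318]
`print(c)` → prints [1, 78, 77, 49, 46]

Answer:
[1, 78, 77, 49, 46]
[78, 33, 49, 318]
[1, 78, 77, 49, 46]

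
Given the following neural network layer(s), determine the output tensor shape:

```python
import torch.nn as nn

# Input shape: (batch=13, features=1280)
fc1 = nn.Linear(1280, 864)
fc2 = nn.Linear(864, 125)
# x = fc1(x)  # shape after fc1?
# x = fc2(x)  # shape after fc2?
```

Input: (13, 1280) -> after fc1: (13, 864) -> Output: (13, 125)

Answer: (13, 125)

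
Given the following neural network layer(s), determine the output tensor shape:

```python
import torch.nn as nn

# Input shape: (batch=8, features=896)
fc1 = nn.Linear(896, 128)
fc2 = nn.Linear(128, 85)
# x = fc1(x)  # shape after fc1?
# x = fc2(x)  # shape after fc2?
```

Input: (8, 896) -> after fc1: (8, 128) -> Output: (8, 85)

Answer: (8, 85)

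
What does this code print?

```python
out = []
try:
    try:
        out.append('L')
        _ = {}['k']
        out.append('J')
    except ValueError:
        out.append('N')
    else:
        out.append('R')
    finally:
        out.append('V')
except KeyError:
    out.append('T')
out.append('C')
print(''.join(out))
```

Execution trace: 'L' (try body) → 'V' (finally) → 'T' (outer except KeyError) → 'C' (after the try/except). Output: LVTC

Answer: LVTC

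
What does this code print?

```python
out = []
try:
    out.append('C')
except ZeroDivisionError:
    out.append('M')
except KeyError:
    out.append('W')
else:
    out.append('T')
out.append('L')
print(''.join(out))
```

Execution trace: 'C' (try body, no exception) → 'T' (else) → 'L' (after the try/except). Output: CTL

Answer: CTL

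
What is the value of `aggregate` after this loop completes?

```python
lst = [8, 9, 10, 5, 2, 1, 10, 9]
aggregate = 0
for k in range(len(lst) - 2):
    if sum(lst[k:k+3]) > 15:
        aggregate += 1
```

Count windows with sum > 15
`aggregate` takes the values: 0 → 1 → 2 → 3 → 4

Answer: 4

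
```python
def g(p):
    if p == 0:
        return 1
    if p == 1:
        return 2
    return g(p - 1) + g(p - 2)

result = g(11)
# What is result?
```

Build up from base cases: g(0)=1, g(1)=2, g(2)=3, g(3)=5, g(4)=8, g(5)=13, g(6)=21, ..., g(11)=233

Answer: 233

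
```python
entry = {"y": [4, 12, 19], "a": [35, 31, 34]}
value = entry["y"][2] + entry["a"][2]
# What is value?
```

Trace:
`entry = {"y": [4, 12, 19], "a": [35, 31, 34]}` → entry = {'y': [4, 12, 19], 'a': [35, 31, 34]}
`value = entry["y"][2] + entry["a"][2]` → value = 53
So value = 53

Answer: 53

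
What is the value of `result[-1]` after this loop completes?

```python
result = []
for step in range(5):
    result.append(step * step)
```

Last element of squares 0 to 4
`result` takes the values: [] → [0] → [0, 1] → [0, 1, 4] → [0, 1, 4, 9] → [0, 1, 4, 9, 16]
So `result[-1]` = 16

Answer: 16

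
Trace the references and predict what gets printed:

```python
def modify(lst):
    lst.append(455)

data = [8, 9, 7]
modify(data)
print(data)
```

Key concept: function modifies passed list.
Step by step:
`data = [8, 9, 7]` → data = [8, 9, 7]
`modify(data)` → data = [8, 9, 7, 455]
`print(data)` → prints [8, 9, 7, 455]

Answer: [8, 9, 7, 455]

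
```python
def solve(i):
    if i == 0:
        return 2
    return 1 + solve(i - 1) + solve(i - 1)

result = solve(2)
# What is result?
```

solve(i) = 1 + 2·solve(i-1), solve(0)=2. Closed form: (2+1)·2^2 - 1 = 11.

Answer: 11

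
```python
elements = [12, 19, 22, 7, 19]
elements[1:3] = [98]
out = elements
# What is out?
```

Trace:
`elements = [12, 19, 22, 7, 19]` → elements = [12, 19, 22, 7, 19]
`elements[1:3] = [98]` → elements = [12, 98, 7, 19]
`out = elements` → out = [12, 98, 7, 19]
So out = [12, 98, 7, 19]

Answer: [12, 98, 7, 19]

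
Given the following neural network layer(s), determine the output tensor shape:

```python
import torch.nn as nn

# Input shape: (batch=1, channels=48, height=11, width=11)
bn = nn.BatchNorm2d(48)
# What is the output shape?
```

Input: (1, 48, 11, 11) -> Output: (1, 48, 11, 11)

Answer: (1, 48, 11, 11)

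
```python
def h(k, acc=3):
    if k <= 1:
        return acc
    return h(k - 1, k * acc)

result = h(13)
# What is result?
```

Accumulator trace (n, acc): (13, 3) -> (12, 39) -> (11, 468) -> (10, 5148) -> (9, 51480) -> (8, 463320) -> (7, 3706560) -> (6, 25945920) -> (5, 155675520) -> (4, 778377600) -> (3, 3113510400) -> (2, 9340531200) -> (1, 18681062400) -> return 18681062400

Answer: 18681062400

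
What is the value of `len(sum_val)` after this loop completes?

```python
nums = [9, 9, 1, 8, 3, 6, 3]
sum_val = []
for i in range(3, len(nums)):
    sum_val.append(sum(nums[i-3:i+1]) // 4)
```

Number of 4-element averages
`sum_val` takes the values: [] → [6] → [6, 5] → [6, 5, 4] → [6, 5, 4, 5]
So `len(sum_val)` = 4

Answer: 4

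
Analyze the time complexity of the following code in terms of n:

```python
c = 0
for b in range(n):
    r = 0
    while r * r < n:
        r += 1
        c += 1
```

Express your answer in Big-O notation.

Each loop level contributes: n × √n. Multiplying the contributions gives O(n√n).

Answer: O(n√n)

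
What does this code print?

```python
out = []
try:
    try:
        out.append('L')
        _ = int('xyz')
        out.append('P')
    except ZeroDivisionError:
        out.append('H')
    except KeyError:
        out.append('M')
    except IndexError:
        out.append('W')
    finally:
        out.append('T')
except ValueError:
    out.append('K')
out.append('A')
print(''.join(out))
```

Execution trace: 'L' (try body) → 'T' (finally) → 'K' (outer except ValueError) → 'A' (after the try/except). Output: LTKA

Answer: LTKA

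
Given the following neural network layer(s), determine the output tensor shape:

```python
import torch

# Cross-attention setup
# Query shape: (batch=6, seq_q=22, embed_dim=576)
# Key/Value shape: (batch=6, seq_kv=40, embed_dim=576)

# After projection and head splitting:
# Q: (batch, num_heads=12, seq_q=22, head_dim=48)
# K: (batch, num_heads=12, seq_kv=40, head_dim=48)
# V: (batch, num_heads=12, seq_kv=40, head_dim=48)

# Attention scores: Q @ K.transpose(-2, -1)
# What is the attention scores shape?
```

Input: (6, 22, 576) -> Output: (6, 12, 22, 40)

Answer: (6, 12, 22, 40)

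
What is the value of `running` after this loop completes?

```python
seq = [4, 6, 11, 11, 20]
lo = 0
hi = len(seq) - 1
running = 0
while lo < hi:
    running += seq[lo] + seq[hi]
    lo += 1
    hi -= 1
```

Sum of pairs from ends
`running` takes the values: 0 → 24 → 41

Answer: 41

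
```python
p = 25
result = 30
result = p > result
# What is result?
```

Trace:
`p = 25` → p = 25
`result = 30` → result = 30
`result = p > result` → result = False
So result = False

Answer: False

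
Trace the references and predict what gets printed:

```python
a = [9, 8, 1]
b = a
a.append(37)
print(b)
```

Key concept: basic list aliasing.
Step by step:
`a = [9, 8, 1]` → a = [9, 8, 1]
`b = a` → b = [9, 8, 1] (same object as a)
`a.append(37)` → a = [9, 8, 1, 37] (same object as b); b = [9, 8, 1, 37] (same object as a)
`print(b)` → prints [9, 8, 1, 37]

Answer: [9, 8, 1, 37]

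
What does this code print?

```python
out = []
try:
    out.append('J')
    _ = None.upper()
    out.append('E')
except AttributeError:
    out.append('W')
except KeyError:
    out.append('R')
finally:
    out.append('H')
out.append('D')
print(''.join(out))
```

Execution trace: 'J' (try body) → 'W' (except AttributeError) → 'H' (finally) → 'D' (after the try/except). Output: JWHD

Answer: JWHD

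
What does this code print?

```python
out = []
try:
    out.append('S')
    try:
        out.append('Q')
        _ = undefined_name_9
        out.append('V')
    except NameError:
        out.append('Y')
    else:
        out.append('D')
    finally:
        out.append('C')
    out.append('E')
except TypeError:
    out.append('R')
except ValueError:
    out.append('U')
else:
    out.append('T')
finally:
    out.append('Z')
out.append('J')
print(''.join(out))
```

Execution trace: 'S' (try body) → 'Q' (inner try body) → 'Y' (inner except NameError) → 'C' (inner finally) → 'E' (try body, no exception) → 'T' (else) → 'Z' (finally) → 'J' (after the try/except). Output: SQYCETZJ

Answer: SQYCETZJ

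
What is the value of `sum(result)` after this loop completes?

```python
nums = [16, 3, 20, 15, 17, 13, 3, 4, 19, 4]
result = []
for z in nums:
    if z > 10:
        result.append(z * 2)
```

Sum of doubled values > 10
`result` takes the values: [] → [32] → [32, 40] → [32, 40, 30] → [32, 40, 30, 34] → [32, 40, 30, 34, 26] → [32, 40, 30, 34, 26, 38]
So `sum(result)` = 200

Answer: 200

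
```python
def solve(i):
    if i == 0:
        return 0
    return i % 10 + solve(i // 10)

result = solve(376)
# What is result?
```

Sum of digits of 376: 6 + 7 + 3 = 16

Answer: 16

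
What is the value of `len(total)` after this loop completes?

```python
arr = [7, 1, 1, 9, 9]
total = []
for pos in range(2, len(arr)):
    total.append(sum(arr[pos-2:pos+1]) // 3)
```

Number of 3-element averages
`total` takes the values: [] → [3] → [3, 3] → [3, 3, 6]
So `len(total)` = 3

Answer: 3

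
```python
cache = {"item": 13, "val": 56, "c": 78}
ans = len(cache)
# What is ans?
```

Trace:
`cache = {"item": 13, "val": 56, "c": 78}` → cache = {'item': 13, 'val': 56, 'c': 78}
`ans = len(cache)` → ans = 3
So ans = 3

Answer: 3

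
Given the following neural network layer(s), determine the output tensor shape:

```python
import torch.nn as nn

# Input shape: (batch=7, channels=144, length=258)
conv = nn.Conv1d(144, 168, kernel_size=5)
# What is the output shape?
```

Input: (7, 144, 258) -> Output: (7, 168, 254)

Answer: (7, 168, 254)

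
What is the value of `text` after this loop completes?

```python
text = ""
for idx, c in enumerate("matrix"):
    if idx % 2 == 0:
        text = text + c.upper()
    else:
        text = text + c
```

Uppercase even positions in 'matrix'
`text` takes the values: "" → "M" → "Ma" → "MaT" → "MaTr" → "MaTrI" → "MaTrIx"

Answer: "MaTrIx"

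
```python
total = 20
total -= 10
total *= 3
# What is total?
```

Trace:
`total = 20` → total = 20
`total -= 10` → total = 10
`total *= 3` → total = 30
So total = 30

Answer: 30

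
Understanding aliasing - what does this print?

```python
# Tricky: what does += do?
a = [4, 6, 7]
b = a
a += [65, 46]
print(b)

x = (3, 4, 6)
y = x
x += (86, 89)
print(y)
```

Key concept: += behavior differs for mutable vs immutable.
Step by step:
`a = [4, 6, 7]` → a = [4, 6, 7]
`b = a` → b = [4, 6, 7] (same object as a)
`a += [65, 46]` → a = [4, 6, 7, 65, 46] (same object as b); b = [4, 6, 7, 65, 46] (same object as a)
`print(b)` → prints [4, 6, 7, 65, 46]
`x = (3, 4, 6)` → x = (3, 4, 6)
`y = x` → y = (3, 4, 6)
`x += (86, 89)` → x = (3, 4, 6, 86, 89)
`print(y)` → prints (3, 4, 6)

Answer:
[4, 6, 7, 65, 46]
(3, 4, 6)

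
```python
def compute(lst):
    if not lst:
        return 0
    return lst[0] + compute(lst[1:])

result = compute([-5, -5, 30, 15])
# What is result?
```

(-5) + (-5) + 30 + 15 + 0 = 35

Answer: 35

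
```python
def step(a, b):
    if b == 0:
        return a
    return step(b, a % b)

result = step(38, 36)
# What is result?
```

step(38, 36) -> step(36, 2) -> step(2, 0) -> 2

Answer: 2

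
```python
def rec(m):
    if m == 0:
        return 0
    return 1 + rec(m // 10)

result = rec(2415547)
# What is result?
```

Count of digits of 2415547: 7

Answer: 7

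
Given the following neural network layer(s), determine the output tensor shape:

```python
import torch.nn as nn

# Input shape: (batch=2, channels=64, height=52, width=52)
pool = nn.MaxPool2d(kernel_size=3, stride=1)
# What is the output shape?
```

Input: (2, 64, 52, 52) -> Output: (2, 64, 50, 50)

Answer: (2, 64, 50, 50)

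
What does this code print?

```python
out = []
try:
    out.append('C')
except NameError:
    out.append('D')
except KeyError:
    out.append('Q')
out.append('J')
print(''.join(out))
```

Execution trace: 'C' (try body, no exception) → 'J' (after the try/except). Output: CJ

Answer: CJ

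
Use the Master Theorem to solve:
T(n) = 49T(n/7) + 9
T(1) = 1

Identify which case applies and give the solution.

a=49, b=7, f(n)=9. log_7(49) = 2. Since c=0 < 2, Case 1 applies: T(n) = Θ(n^log_b(a)) = O(n^2).

Answer: O(n^2) - Case 1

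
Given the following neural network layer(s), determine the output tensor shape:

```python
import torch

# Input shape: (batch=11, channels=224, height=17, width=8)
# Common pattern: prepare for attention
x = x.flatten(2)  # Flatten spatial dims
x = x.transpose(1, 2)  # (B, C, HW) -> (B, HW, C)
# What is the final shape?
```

Input: (11, 224, 17, 8) -> after flatten(2): (11, 224, 136) -> Output: (11, 136, 224)

Answer: (11, 136, 224)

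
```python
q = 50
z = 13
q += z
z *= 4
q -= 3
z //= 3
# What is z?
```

Trace:
`q = 50` → q = 50
`z = 13` → z = 13
`q += z` → q = 63
`z *= 4` → z = 52
`q -= 3` → q = 60
`z //= 3` → z = 17
So z = 17

Answer: 17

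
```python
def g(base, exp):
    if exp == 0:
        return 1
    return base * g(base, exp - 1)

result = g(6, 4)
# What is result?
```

g(6, 4) = 6 * 6 * 6 * 6 = 1296

Answer: 1296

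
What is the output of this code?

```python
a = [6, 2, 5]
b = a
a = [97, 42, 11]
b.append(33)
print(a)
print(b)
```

Key concept: rebinding vs mutation: a is rebound to a new list, b still points at the original.
Step by step:
`a = [6, 2, 5]` → a = [6, 2, 5]
`b = a` → b = [6, 2, 5] (same object as a)
`a = [97, 42, 11]` → a = [97, 42, 11]
`b.append(33)` → b = [6, 2, 5, 33]
`print(a)` → prints [97, 42, 11]
`print(b)` → prints [6, 2, 5, 33]

Answer:
[97, 42, 11]
[6, 2, 5, 33]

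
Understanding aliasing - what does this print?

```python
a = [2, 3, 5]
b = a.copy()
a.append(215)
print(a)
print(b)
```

Key concept: list.copy() creates independent copy.
Step by step:
`a = [2, 3, 5]` → a = [2, 3, 5]
`b = a.copy()` → b = [2, 3, 5]
`a.append(215)` → a = [2, 3, 5, 215]
`print(a)` → prints [2, 3, 5, 215]
`print(b)` → prints [2, 3, 5]

Answer:
[2, 3, 5, 215]
[2, 3, 5]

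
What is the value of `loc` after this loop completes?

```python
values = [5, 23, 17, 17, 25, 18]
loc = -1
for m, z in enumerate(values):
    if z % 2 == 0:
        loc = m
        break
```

First even number index in [5, 23, 17, 17, 25, 18]
`loc` takes the values: -1 → 5

Answer: 5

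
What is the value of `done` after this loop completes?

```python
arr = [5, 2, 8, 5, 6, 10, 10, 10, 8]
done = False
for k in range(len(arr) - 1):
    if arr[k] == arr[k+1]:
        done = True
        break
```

Check consecutive duplicates in [5, 2, 8, 5, 6, 10, 10, 10, 8]
`done` takes the values: False → True

Answer: True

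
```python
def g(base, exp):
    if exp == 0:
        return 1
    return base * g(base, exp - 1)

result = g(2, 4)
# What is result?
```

g(2, 4) = 2 * 2 * 2 * 2 = 16

Answer: 16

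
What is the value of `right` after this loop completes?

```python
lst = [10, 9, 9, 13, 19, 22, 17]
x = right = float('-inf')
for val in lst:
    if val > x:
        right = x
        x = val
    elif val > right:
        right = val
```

Second largest (with repeats) in [10, 9, 9, 13, 19, 22, 17]
`right` takes the values: -inf → 9 → 10 → 13 → 19

Answer: 19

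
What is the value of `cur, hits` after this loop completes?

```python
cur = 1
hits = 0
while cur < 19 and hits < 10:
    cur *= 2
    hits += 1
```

Double until >= 19 or 10 iterations
`cur, hits` takes the values: (1, 0) → (2, 0) → (2, 1) → (4, 1) → (4, 2) → (8, 2) → (8, 3) → (16, 3) → (16, 4) → (32, 4) → (32, 5)

Answer: 32, 5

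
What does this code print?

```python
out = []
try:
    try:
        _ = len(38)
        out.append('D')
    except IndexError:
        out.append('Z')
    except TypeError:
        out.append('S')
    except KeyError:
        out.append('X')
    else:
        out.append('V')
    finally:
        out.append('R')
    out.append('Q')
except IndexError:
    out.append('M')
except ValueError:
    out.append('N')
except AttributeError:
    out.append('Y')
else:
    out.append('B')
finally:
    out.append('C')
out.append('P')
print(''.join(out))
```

Execution trace: 'S' (inner except TypeError) → 'R' (inner finally) → 'Q' (try body, no exception) → 'B' (else) → 'C' (finally) → 'P' (after the try/except). Output: SRQBCP

Answer: SRQBCP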